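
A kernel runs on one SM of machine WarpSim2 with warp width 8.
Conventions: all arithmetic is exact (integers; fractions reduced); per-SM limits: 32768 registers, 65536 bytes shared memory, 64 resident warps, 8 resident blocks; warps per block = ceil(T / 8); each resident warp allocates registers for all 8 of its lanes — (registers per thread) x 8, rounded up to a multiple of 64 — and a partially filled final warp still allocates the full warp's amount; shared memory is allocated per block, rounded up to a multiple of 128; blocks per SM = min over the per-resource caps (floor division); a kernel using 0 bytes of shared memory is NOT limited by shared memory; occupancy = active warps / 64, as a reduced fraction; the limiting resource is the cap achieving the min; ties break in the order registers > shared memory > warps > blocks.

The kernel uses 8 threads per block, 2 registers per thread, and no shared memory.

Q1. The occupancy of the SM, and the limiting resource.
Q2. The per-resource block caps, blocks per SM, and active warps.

Answer: occupancy 1/8, limited by blocks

registers: 512 blocks
shared memory: no limit (kernel uses none)
warps: 64 blocks
blocks: 8 blocks

Answer: 8 blocks, 8 active warps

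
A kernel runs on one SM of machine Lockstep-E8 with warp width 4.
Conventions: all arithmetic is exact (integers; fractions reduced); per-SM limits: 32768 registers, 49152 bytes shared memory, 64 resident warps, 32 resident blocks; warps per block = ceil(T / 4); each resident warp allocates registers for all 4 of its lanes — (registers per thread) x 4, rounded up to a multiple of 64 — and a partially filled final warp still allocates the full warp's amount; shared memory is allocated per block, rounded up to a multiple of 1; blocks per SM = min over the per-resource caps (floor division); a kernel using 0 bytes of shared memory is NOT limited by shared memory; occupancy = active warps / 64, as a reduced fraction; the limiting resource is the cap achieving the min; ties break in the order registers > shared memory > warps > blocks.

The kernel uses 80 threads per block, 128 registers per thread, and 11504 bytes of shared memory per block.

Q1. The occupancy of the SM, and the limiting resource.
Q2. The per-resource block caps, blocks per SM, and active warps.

Answer: occupancy 15/16, limited by registers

registers: 3 blocks
shared memory: 4 blocks
warps: 3 blocks
blocks: 32 blocks

Answer: 3 blocks, 60 active warps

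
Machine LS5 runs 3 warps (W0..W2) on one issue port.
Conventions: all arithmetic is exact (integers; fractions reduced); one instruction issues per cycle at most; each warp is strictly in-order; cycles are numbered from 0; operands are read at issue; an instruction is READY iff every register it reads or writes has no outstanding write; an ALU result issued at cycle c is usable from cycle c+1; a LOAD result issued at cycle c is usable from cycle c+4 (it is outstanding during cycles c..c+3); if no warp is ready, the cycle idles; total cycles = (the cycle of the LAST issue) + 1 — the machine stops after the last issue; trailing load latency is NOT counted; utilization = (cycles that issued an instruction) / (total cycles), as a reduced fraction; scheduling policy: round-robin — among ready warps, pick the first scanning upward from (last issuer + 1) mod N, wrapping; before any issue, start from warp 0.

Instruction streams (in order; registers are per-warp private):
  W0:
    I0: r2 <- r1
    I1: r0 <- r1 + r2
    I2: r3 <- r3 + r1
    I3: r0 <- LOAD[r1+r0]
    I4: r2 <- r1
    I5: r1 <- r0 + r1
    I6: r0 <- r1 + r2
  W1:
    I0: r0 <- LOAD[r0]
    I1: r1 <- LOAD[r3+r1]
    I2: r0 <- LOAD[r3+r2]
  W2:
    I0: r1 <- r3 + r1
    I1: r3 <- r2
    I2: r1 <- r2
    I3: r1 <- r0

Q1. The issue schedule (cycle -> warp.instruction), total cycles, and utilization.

cycle 0: W0.I0
cycle 1: W1.I0
cycle 2: W2.I0
cycle 3: W0.I1
cycle 4: W1.I1
cycle 5: W2.I1
cycle 6: W0.I2
cycle 7: W1.I2
cycle 8: W2.I2
cycle 9: W0.I3
cycle 10: W2.I3
cycle 11: W0.I4
cycle 12: idle
cycle 13: W0.I5
cycle 14: W0.I6

Answer: 15 cycles, utilization 14/15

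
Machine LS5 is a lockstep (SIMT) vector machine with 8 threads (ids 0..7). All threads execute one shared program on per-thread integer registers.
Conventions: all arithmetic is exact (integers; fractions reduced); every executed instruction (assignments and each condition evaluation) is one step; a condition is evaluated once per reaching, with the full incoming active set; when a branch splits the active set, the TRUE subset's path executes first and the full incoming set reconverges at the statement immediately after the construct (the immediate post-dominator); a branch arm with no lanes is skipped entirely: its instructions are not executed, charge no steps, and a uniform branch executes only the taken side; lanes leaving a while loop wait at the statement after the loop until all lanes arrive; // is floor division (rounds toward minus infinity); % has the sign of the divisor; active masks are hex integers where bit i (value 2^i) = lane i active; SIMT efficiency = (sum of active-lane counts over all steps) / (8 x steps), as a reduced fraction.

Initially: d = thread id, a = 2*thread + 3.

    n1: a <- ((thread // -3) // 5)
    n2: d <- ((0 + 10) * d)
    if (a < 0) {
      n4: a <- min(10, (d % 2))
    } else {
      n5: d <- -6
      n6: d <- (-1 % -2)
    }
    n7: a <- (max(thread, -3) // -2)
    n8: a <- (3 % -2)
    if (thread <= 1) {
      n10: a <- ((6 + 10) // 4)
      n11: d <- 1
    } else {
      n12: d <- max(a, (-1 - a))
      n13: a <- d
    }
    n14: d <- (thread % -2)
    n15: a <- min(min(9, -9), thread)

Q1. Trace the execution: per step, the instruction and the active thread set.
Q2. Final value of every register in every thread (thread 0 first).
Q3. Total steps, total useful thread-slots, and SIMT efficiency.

step 0: a <- ((thread // -3) // 5)   0xff
step 1: d <- ((0 + 10) * d)          0xff
step 2: eval (a < 0)                 0xff
step 3: a <- min(10, (d % 2))        0xfe
step 4: d <- -6                      0x01
step 5: d <- (-1 % -2)               0x01
step 6: a <- (max(thread, -3) // -2) 0xff
step 7: a <- (3 % -2)                0xff
step 8: eval (thread <= 1)           0xff
step 9: a <- ((6 + 10) // 4)         0x03
step 10: d <- 1                       0x03
step 11: d <- max(a, (-1 - a))        0xfc
step 12: a <- d                       0xfc
step 13: d <- (thread % -2)           0xff
step 14: a <- min(min(9, -9), thread) 0xff

Answer: 15 steps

d: 0,-1,0,-1,0,-1,0,-1
a: -9,-9,-9,-9,-9,-9,-9,-9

steps = 15; useful = 89; efficiency = 89/120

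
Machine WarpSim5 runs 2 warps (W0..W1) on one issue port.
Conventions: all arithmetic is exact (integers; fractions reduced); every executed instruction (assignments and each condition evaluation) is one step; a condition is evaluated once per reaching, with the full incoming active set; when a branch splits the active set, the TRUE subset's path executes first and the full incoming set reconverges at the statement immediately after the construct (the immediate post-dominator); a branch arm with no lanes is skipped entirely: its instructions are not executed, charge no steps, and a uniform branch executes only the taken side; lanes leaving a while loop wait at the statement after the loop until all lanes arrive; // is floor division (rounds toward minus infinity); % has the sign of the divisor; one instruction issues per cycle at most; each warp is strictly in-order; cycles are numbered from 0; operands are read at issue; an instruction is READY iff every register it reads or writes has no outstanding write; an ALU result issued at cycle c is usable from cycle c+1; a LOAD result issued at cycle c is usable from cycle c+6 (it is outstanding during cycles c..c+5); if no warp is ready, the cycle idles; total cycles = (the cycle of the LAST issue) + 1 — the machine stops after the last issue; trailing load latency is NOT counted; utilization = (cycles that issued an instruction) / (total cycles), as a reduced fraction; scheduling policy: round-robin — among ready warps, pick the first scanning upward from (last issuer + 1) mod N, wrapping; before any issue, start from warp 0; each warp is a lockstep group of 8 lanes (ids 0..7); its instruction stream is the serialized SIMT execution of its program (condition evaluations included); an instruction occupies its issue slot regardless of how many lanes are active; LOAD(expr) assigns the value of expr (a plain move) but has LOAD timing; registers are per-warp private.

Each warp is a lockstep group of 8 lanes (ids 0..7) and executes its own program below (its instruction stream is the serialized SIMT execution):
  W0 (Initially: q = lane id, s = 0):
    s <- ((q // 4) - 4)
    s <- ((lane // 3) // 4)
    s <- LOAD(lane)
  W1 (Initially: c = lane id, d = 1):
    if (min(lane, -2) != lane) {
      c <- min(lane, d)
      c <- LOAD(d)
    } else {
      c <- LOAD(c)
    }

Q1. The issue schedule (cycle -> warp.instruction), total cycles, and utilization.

cycle 0: W0.I0
cycle 1: W1.I0
cycle 2: W0.I1
cycle 3: W1.I1
cycle 4: W0.I2
cycle 5: W1.I2

Answer: 6 cycles, utilization 1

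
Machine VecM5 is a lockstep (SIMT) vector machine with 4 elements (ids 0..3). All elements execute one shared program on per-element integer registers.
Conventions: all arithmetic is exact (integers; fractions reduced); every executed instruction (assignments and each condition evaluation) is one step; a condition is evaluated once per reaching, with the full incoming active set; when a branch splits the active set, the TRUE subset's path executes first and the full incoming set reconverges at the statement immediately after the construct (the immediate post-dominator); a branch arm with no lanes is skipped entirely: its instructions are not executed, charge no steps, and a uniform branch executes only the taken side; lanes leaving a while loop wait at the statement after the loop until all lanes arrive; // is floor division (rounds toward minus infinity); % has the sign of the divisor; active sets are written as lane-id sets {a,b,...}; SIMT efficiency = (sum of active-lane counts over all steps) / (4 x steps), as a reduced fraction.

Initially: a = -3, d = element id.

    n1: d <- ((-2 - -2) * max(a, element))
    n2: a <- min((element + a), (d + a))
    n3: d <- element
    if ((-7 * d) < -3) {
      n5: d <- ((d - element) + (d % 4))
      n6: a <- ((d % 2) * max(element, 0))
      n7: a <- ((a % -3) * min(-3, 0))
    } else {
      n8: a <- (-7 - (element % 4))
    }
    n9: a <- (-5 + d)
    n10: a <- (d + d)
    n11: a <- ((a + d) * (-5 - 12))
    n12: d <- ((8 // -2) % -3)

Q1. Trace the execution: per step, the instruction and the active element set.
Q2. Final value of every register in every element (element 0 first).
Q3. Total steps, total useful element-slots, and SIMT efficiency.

step 0: d <- ((-2 - -2) * max(a, element)) {0,1,2,3}
step 1: a <- min((element + a), (d + a)) {0,1,2,3}
step 2: d <- element                 {0,1,2,3}
step 3: eval ((-7 * d) < -3)         {0,1,2,3}
step 4: d <- ((d - element) + (d % 4)) {1,2,3}
step 5: a <- ((d % 2) * max(element, 0)) {1,2,3}
step 6: a <- ((a % -3) * min(-3, 0)) {1,2,3}
step 7: a <- (-7 - (element % 4))    {0}
step 8: a <- (-5 + d)                {0,1,2,3}
step 9: a <- (d + d)                 {0,1,2,3}
step 10: a <- ((a + d) * (-5 - 12))   {0,1,2,3}
step 11: d <- ((8 // -2) % -3)        {0,1,2,3}

Answer: 12 steps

a: 0,-51,-102,-153
d: -1,-1,-1,-1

steps = 12; useful = 42; efficiency = 42/48 = 7/8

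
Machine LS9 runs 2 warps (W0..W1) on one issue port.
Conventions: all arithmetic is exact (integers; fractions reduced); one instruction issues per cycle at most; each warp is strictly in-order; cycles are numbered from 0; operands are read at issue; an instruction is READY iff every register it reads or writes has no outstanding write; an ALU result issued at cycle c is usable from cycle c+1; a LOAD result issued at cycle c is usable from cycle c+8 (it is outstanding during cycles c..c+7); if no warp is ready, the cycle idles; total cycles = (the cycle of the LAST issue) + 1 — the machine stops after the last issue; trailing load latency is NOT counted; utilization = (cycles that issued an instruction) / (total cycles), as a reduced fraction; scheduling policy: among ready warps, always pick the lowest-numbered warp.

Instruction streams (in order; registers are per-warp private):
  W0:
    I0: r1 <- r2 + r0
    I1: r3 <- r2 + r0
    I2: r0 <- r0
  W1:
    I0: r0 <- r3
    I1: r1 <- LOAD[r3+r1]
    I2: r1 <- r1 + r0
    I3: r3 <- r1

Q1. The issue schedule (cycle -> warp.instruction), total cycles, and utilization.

cycle 0: W0.I0
cycle 1: W0.I1
cycle 2: W0.I2
cycle 3: W1.I0
cycle 4: W1.I1
cycle 5: idle
cycle 6: idle
cycle 7: idle
cycle 8: idle
cycle 9: idle
cycle 10: idle
cycle 11: idle
cycle 12: W1.I2
cycle 13: W1.I3

Answer: 14 cycles, utilization 1/2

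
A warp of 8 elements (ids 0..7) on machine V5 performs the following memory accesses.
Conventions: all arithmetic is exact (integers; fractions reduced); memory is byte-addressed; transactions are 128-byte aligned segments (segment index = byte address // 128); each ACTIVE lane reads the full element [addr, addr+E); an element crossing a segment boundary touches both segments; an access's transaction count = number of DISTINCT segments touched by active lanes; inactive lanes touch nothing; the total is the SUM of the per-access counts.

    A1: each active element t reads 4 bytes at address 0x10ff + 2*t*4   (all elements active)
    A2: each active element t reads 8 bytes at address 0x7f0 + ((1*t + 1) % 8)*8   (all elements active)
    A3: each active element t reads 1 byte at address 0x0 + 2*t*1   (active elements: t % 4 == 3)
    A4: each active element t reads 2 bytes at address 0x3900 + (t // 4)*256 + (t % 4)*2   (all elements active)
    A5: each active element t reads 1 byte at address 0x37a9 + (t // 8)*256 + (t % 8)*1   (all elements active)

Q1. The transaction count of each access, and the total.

A1: 2 transactions
A2: 2 transactions
A3: 1 transaction
A4: 2 transactions
A5: 1 transaction

Answer: 2,2,1,2,1; total 8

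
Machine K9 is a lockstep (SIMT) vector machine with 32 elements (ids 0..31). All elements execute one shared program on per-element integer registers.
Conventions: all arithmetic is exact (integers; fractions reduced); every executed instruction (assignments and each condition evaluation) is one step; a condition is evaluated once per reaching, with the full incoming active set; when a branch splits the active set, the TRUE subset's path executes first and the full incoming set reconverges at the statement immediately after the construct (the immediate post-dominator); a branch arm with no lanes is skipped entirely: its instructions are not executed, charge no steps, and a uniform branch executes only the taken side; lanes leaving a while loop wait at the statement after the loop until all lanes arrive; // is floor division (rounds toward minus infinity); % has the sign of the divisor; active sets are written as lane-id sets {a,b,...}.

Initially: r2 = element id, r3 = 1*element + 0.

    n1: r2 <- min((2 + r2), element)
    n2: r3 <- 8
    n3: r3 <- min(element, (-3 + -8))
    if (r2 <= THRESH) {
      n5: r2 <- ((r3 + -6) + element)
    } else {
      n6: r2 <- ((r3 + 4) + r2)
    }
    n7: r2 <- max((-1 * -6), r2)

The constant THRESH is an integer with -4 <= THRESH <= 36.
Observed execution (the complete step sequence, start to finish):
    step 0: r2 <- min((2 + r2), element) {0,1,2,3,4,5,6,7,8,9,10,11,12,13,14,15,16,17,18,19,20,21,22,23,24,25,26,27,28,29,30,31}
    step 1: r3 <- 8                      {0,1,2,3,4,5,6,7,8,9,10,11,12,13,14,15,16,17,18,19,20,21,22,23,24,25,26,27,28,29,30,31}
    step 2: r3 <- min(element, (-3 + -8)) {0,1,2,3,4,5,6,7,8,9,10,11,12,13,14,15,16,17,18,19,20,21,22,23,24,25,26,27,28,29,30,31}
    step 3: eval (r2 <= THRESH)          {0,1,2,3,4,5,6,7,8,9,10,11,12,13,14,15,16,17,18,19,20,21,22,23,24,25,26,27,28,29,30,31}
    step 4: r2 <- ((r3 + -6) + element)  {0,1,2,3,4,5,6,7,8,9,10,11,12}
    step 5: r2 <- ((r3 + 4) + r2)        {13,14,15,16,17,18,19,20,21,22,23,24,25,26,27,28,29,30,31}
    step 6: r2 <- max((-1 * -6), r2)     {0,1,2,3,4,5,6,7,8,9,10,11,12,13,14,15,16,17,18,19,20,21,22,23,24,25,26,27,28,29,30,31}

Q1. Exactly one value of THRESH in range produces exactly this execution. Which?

Answer: THRESH = 12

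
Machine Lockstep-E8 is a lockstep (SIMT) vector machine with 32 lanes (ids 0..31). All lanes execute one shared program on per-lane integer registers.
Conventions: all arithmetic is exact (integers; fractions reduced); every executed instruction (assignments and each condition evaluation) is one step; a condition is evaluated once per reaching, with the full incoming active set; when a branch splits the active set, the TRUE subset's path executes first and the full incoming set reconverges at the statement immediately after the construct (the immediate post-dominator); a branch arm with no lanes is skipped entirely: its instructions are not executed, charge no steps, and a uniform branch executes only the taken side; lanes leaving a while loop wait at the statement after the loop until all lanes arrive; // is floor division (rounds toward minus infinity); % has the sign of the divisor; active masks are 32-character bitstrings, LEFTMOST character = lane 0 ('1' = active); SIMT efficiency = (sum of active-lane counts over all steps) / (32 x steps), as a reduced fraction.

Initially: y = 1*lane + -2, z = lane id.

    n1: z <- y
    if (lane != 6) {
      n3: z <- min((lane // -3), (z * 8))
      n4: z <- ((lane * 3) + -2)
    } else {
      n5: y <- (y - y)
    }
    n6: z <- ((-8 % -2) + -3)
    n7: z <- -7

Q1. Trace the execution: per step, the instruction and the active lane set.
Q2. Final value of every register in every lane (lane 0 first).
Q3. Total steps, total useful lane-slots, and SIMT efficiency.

step 0: z <- y                       11111111111111111111111111111111
step 1: eval (lane != 6)             11111111111111111111111111111111
step 2: z <- min((lane // -3), (z * 8)) 11111101111111111111111111111111
step 3: z <- ((lane * 3) + -2)       11111101111111111111111111111111
step 4: y <- (y - y)                 00000010000000000000000000000000
step 5: z <- ((-8 % -2) + -3)        11111111111111111111111111111111
step 6: z <- -7                      11111111111111111111111111111111

Answer: 7 steps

y: -2,-1,0,1,2,3,0,5,6,7,8,9,10,11,12,13,14,15,16,17,18,19,20,21,22,23,24,25,26,27,28,29
z: -7,-7,-7,-7,-7,-7,-7,-7,-7,-7,-7,-7,-7,-7,-7,-7,-7,-7,-7,-7,-7,-7,-7,-7,-7,-7,-7,-7,-7,-7,-7,-7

steps = 7; useful = 191; efficiency = 191/224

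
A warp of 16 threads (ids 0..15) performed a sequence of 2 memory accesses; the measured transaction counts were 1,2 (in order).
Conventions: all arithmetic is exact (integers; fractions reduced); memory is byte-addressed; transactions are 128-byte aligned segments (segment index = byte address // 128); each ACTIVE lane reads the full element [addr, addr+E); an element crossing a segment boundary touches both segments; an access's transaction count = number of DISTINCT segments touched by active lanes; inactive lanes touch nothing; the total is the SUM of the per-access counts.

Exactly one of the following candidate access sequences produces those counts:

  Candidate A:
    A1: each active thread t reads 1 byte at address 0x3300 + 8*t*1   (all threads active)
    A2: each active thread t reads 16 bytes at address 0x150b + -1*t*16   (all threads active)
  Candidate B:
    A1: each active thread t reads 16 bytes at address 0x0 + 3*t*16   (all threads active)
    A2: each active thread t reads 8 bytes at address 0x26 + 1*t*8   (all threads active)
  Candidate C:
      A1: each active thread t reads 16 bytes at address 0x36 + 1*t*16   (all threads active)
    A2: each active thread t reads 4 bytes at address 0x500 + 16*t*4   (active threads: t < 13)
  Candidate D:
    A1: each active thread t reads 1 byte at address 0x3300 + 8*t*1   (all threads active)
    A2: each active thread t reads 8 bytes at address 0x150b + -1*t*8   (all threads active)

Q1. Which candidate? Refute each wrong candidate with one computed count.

A: A2 gives 3 transactions, not 2
B: A1 gives 6 transactions, not 1
C: A1 gives 3 transactions, not 1
D: all counts match (1,2)

Answer: D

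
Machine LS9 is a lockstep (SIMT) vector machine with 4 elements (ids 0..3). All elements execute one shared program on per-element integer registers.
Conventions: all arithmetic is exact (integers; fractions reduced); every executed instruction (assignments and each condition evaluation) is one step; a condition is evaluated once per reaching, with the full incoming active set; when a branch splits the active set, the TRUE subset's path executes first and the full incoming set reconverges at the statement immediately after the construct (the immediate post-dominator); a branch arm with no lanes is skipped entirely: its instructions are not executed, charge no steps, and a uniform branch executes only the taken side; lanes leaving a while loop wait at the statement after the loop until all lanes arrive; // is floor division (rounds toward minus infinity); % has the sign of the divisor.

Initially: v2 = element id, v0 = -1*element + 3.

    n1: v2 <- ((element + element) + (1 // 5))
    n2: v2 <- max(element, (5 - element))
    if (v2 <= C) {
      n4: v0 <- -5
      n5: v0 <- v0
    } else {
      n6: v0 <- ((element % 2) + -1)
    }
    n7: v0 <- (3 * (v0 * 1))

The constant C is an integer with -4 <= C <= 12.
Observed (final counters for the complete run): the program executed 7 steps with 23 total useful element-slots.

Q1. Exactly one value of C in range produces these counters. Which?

Answer: C = 4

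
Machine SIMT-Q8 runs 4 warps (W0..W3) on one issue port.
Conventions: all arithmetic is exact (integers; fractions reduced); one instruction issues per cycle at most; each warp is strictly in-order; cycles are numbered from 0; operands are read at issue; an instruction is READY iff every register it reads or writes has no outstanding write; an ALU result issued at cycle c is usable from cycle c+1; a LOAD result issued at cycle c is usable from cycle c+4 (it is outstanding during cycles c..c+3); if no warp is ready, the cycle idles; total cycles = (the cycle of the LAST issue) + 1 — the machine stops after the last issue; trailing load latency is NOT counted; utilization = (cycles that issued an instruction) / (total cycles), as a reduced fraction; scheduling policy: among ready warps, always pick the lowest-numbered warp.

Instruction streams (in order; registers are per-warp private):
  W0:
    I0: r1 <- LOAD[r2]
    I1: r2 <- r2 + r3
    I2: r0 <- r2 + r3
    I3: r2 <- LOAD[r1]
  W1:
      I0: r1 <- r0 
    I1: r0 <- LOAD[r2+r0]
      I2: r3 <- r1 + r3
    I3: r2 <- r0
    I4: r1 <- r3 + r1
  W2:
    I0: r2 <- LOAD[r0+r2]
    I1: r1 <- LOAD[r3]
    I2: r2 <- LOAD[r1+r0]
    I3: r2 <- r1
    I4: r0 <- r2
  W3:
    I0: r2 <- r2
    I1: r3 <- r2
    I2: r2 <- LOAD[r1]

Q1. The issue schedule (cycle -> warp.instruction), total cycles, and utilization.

cycle 0: W0.I0
cycle 1: W0.I1
cycle 2: W0.I2
cycle 3: W1.I0
cycle 4: W0.I3
cycle 5: W1.I1
cycle 6: W1.I2
cycle 7: W2.I0
cycle 8: W2.I1
cycle 9: W1.I3
cycle 10: W1.I4
cycle 11: W3.I0
cycle 12: W2.I2
cycle 13: W3.I1
cycle 14: W3.I2
cycle 15: idle
cycle 16: W2.I3
cycle 17: W2.I4

Answer: 18 cycles, utilization 17/18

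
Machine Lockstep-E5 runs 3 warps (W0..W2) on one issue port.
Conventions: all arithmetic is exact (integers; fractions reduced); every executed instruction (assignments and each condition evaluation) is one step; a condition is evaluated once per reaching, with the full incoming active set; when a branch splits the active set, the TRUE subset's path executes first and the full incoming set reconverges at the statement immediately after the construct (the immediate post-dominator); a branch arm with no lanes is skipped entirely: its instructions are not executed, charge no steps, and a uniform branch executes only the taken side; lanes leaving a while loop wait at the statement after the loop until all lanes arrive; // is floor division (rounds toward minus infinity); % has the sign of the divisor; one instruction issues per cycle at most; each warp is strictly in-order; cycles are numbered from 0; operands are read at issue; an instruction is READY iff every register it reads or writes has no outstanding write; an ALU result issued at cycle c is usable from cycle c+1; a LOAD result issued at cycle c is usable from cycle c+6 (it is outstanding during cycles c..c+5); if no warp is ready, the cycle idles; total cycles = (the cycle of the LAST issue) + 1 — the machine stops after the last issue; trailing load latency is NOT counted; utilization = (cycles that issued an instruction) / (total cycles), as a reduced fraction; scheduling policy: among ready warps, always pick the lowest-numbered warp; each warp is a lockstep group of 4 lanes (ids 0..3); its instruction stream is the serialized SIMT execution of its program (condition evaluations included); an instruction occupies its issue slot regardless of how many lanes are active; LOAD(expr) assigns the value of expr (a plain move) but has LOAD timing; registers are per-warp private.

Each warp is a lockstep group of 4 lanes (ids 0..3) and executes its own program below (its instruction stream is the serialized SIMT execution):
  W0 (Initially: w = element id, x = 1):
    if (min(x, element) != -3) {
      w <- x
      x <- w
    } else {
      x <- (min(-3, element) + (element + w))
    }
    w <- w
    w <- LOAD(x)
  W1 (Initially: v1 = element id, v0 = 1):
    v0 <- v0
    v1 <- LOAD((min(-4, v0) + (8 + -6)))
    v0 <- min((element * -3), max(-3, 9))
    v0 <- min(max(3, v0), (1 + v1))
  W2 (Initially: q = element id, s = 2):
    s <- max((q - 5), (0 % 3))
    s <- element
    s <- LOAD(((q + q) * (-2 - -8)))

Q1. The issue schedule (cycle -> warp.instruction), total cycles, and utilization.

cycle 0: W0.I0
cycle 1: W0.I1
cycle 2: W0.I2
cycle 3: W0.I3
cycle 4: W0.I4
cycle 5: W1.I0
cycle 6: W1.I1
cycle 7: W1.I2
cycle 8: W2.I0
cycle 9: W2.I1
cycle 10: W2.I2
cycle 11: idle
cycle 12: W1.I3

Answer: 13 cycles, utilization 12/13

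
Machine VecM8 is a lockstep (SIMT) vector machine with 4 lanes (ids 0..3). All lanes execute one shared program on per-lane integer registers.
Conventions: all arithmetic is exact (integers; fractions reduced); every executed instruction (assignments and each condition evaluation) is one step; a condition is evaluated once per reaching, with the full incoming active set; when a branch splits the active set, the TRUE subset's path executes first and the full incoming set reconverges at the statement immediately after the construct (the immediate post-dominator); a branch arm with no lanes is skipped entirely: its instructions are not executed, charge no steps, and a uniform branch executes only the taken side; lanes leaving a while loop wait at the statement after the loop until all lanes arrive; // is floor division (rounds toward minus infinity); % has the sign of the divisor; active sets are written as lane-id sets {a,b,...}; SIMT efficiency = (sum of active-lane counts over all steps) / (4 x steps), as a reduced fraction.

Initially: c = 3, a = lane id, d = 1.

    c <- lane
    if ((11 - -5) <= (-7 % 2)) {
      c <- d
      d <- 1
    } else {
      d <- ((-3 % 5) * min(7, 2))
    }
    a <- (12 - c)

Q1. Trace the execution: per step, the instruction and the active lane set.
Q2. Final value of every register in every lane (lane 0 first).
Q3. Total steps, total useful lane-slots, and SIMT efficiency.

step 0: c <- lane                    {0,1,2,3}
step 1: eval ((11 - -5) <= (-7 % 2)) {0,1,2,3}
step 2: d <- ((-3 % 5) * min(7, 2))  {0,1,2,3}
step 3: a <- (12 - c)                {0,1,2,3}

Answer: 4 steps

c: 0,1,2,3
a: 12,11,10,9
d: 4,4,4,4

steps = 4; useful = 16; efficiency = 16/16 = 1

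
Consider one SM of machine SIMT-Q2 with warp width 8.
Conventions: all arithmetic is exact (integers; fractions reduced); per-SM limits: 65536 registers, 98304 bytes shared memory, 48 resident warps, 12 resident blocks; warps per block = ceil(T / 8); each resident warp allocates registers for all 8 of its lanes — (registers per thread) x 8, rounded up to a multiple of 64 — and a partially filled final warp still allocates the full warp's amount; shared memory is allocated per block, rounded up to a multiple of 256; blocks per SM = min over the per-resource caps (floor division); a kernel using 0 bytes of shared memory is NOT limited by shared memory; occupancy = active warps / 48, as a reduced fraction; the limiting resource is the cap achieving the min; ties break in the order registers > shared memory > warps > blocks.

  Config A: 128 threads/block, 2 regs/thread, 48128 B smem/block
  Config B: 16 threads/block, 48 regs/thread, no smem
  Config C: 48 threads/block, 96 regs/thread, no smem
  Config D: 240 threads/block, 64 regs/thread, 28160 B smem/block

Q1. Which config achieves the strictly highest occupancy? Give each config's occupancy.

occupancies: A 2/3, B 1/2, C 1, D 5/8

Answer: C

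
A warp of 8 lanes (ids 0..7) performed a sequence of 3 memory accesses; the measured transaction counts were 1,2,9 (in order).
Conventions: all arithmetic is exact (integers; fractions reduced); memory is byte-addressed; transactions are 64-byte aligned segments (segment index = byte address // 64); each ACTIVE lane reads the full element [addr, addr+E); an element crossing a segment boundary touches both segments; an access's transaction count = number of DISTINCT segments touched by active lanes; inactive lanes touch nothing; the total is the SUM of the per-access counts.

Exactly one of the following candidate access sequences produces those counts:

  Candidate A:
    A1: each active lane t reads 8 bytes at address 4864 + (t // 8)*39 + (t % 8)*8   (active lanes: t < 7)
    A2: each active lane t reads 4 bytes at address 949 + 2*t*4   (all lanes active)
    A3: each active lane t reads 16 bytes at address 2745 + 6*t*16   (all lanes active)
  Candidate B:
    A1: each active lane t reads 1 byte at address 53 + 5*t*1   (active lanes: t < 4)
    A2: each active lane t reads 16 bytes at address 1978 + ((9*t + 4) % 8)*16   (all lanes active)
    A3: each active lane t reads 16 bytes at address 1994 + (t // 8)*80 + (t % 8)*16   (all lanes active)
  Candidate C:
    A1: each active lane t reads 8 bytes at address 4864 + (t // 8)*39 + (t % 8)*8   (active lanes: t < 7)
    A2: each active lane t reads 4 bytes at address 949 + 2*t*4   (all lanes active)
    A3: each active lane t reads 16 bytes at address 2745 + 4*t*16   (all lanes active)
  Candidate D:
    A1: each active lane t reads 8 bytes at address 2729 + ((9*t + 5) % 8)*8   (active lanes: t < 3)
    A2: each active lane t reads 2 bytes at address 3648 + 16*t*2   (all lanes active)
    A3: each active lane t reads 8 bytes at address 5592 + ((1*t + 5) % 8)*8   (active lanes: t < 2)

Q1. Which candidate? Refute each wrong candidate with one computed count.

A: A3 gives 12 transactions, not 9
B: A1 gives 2 transactions, not 1
D: A2 gives 4 transactions, not 2
C: all counts match (1,2,9)

Answer: C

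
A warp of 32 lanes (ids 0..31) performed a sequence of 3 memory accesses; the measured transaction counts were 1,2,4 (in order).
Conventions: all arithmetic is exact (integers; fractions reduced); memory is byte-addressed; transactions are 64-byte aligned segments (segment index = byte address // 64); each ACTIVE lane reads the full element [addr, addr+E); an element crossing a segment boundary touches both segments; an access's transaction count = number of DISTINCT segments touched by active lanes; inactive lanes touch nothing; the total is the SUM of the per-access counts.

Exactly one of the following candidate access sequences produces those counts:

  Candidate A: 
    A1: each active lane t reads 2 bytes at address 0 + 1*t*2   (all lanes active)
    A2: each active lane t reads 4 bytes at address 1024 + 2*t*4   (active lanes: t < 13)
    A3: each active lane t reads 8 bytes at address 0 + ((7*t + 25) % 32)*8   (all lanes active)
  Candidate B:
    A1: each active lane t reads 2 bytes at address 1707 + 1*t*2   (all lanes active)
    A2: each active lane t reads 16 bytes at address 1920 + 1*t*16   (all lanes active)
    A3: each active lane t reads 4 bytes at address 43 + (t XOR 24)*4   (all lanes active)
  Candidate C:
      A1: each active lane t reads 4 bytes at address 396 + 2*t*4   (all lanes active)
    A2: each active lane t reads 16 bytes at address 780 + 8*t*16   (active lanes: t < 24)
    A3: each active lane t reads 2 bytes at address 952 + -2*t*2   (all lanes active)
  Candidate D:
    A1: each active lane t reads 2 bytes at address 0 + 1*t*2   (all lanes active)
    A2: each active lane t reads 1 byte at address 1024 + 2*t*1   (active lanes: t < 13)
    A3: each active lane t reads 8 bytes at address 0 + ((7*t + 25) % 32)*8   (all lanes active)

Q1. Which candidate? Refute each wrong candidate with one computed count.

B: A1 gives 2 transactions, not 1
C: A1 gives 5 transactions, not 1
D: A2 gives 1 transaction, not 2
A: all counts match (1,2,4)

Answer: A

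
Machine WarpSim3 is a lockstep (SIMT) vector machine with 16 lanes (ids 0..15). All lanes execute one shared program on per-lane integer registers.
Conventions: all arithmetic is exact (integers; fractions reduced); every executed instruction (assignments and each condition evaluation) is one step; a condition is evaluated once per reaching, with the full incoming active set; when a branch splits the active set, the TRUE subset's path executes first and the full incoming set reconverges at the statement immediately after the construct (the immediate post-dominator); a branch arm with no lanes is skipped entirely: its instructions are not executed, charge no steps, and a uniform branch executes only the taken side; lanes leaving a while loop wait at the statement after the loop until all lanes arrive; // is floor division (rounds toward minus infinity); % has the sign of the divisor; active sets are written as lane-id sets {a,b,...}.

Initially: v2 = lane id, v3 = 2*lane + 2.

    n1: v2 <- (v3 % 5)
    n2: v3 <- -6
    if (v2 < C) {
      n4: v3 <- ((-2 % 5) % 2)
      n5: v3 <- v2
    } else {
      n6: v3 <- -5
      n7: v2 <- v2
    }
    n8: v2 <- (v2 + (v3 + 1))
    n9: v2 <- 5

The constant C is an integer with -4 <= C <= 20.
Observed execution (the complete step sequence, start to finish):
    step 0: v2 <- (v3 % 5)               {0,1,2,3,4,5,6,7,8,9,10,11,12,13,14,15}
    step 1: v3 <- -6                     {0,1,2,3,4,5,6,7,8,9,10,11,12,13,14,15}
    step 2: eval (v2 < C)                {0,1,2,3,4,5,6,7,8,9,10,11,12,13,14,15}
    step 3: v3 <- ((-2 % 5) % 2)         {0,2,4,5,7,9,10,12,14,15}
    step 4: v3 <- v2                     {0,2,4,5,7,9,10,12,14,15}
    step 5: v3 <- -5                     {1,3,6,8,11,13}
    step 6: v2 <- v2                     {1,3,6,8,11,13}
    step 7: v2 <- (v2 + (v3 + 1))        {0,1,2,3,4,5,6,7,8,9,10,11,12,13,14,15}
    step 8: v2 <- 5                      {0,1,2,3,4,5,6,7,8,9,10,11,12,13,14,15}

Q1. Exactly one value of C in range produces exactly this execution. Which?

Answer: C = 3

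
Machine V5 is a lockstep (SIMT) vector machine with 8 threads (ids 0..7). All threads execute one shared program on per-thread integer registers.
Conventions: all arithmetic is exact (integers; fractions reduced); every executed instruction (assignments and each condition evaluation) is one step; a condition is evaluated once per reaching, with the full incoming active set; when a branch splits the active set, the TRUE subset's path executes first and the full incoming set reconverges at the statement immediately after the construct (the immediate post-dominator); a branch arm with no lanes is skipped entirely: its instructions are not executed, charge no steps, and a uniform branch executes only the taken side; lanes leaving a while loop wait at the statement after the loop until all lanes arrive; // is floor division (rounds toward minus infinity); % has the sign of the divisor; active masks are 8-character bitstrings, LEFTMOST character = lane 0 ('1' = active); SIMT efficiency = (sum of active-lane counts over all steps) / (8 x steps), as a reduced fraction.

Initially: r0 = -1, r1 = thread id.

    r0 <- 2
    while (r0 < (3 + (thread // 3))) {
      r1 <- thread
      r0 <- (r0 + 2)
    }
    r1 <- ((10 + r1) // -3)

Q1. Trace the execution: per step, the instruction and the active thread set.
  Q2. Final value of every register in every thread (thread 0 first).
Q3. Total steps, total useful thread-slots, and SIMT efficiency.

step 0: r0 <- 2                      11111111
step 1: eval (r0 < (3 + (thread // 3))) 11111111
step 2: r1 <- thread                 11111111
step 3: r0 <- (r0 + 2)               11111111
step 4: eval (r0 < (3 + (thread // 3))) 11111111
step 5: r1 <- thread                 00000011
step 6: r0 <- (r0 + 2)               00000011
step 7: eval (r0 < (3 + (thread // 3))) 00000011
step 8: r1 <- ((10 + r1) // -3)      11111111

Answer: 9 steps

r0: 4,4,4,4,4,4,6,6
r1: -4,-4,-4,-5,-5,-5,-6,-6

steps = 9; useful = 54; efficiency = 54/72 = 3/4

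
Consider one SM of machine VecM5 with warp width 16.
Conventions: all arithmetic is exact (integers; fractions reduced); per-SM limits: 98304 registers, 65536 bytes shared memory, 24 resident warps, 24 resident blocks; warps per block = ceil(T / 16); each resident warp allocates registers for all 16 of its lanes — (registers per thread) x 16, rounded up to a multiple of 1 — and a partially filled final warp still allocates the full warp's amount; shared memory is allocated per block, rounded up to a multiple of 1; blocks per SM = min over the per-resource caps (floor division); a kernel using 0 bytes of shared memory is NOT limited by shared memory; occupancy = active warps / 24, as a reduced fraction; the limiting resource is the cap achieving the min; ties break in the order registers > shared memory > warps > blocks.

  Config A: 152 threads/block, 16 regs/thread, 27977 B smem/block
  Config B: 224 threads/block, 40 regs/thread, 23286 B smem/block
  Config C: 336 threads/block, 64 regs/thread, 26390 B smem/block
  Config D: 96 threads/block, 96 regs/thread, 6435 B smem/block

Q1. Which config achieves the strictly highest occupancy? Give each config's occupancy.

occupancies: A 5/6, B 7/12, C 7/8, D 1

Answer: D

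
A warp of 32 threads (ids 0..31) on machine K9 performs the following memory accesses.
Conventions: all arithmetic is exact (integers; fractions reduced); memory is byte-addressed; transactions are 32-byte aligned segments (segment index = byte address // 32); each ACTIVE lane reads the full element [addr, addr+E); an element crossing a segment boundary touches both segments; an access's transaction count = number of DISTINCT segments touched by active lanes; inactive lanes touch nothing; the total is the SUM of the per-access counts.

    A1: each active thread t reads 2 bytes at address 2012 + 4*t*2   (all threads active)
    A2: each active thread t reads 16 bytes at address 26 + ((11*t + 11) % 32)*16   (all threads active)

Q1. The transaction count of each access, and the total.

A1: 9 transactions
A2: 17 transactions

Answer: 9,17; total 26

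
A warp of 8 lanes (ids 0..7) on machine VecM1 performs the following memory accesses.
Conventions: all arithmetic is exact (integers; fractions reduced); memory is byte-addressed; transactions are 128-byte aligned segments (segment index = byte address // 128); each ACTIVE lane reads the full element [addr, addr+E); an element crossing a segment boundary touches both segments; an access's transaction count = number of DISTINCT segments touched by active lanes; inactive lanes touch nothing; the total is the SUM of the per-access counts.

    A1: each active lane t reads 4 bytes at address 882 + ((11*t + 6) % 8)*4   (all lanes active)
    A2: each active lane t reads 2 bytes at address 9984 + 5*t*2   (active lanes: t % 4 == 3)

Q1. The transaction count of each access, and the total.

A1: 2 transactions
A2: 1 transaction

Answer: 2,1; total 3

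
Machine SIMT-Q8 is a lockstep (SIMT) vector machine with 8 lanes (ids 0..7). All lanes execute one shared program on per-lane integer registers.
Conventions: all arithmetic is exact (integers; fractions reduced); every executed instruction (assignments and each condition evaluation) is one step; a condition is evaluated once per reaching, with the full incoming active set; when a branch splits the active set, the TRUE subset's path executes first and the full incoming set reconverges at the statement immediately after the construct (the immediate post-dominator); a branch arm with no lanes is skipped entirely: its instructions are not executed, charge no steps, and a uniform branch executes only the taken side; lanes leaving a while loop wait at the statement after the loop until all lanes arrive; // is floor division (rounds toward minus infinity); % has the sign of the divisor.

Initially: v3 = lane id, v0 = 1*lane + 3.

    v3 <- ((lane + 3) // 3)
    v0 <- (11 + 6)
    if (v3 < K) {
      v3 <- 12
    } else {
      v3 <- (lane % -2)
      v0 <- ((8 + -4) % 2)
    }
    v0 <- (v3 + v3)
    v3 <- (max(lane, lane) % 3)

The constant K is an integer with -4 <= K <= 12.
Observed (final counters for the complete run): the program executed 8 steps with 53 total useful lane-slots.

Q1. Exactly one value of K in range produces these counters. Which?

Answer: K = 2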